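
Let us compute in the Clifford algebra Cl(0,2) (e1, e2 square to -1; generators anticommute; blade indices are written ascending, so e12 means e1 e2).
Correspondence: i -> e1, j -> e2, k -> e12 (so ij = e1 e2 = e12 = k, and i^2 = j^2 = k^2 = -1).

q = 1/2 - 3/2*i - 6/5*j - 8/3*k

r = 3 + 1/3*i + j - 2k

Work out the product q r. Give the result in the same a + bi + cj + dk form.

In blades: q = 1/2 - 3/2*e1 - 6/5*e2 - 8/3*e12, r = 3 + 1/3*e1 + e2 - 2*e12.
Distribute q over r term by term (generator squares from the signature, products reordered to ascending indices): (1/2)*r = 3/2 + 1/6*e1 + 1/2*e2 - e12; (-3/2*e1)*r = 1/2 - 9/2*e1 - 3*e2 - 3/2*e12; (-6/5*e2)*r = 6/5 + 12/5*e1 - 18/5*e2 + 2/5*e12; (-8/3*e12)*r = -16/3 + 8/3*e1 - 8/9*e2 - 8*e12.
Sum: -32/15 + 11/15*e1 - 629/90*e2 - 101/10*e12; translating back through the correspondence:
Answer: -32/15 + 11/15*i - 629/90*j - 101/10*k


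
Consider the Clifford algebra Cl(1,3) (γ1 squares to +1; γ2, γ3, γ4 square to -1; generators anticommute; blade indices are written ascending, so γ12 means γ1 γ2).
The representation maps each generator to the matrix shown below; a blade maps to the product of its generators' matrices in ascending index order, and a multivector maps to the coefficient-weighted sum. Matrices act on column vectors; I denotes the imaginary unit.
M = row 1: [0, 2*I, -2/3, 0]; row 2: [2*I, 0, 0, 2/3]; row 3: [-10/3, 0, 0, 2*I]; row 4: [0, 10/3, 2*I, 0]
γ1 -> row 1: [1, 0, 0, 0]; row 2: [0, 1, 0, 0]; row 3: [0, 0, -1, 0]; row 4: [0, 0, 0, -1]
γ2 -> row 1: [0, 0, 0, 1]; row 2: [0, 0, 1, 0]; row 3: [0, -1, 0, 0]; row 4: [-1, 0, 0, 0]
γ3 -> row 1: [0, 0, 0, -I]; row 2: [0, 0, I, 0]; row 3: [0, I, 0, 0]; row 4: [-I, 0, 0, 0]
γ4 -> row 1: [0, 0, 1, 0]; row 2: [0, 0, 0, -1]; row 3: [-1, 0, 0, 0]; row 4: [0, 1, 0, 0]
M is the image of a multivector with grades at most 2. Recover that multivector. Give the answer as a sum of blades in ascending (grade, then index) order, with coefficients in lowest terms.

Method: the blade images are trace-orthogonal — tr(rho(e_A) rho(e_B)^-1) = 4 if A = B and 0 otherwise — and rho(e_A)^-1 = (e_A)^2 * rho(e_A) with (e_A)^2 = +1 or -1, so the coefficient of e_A in the preimage is (e_A)^2 * tr(M rho(e_A))/4.
Nonzero projections over blades of grade <= 2: γ4: (γ4)^2 = -1, tr(M rho(γ4)) = -16/3, coefficient 4/3; γ14: (γ14)^2 = +1, tr(M rho(γ14)) = -8, coefficient -2; γ34: (γ34)^2 = -1, tr(M rho(γ34)) = 8, coefficient -2. Every other blade of grade <= 2 projects to 0.
Answer: 4/3*γ4 - 2*γ14 - 2*γ34


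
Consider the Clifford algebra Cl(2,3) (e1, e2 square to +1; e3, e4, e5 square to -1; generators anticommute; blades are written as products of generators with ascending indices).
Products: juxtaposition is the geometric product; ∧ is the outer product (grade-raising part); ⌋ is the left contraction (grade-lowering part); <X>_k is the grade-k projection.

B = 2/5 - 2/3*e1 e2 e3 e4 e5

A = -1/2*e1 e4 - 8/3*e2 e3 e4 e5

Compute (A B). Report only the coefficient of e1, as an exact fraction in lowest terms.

step 1: -16/9*e1 - 1/5*e1 e4 + 1/3*e2 e3 e5 - 16/15*e2 e3 e4 e5
Answer: -16/9


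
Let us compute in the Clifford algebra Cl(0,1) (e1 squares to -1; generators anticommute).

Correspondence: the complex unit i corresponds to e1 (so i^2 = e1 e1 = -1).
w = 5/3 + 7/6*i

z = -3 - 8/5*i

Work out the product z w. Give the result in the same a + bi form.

In blades: z = -3 - 8/5*e1, w = 5/3 + 7/6*e1.
Distribute z over w term by term (generator squares from the signature, products reordered to ascending indices): (-3)*w = -5 - 7/2*e1; (-8/5*e1)*w = 28/15 - 8/3*e1.
Sum: -47/15 - 37/6*e1; translating back through the correspondence:
Answer: -47/15 - 37/6*i


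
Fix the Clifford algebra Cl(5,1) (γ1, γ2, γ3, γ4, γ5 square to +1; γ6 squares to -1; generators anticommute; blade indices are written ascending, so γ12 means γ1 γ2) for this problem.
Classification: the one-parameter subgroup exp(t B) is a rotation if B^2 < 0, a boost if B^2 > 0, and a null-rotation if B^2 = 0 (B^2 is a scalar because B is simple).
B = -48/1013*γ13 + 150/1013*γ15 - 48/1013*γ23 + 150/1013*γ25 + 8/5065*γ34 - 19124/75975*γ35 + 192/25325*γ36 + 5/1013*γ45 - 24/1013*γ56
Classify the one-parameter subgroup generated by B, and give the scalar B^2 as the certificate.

B^2 term by term: the squares give (-48/1013)^2*(γ13)^2 + (150/1013)^2*(γ15)^2 + (-48/1013)^2*(γ23)^2 + (150/1013)^2*(γ25)^2 + (8/5065)^2*(γ34)^2 + (-19124/75975)^2*(γ35)^2 + (192/25325)^2*(γ36)^2 + (5/1013)^2*(γ45)^2 + (-24/1013)^2*(γ56)^2 = 2304/1026169*(-1) + 22500/1026169*(-1) + 2304/1026169*(-1) + 22500/1026169*(-1) + 64/25654225*(-1) + 365727376/5772200625*(-1) + 36864/641355625*(+1) + 25/1026169*(-1) + 576/1026169*(+1) = -1/9 (each basis 2-blade squares to minus the product of its generators' squares); cross terms between blades sharing an index anticommute and cancel; the commuting (index-disjoint) pairs give grade-4 terms 2*c*c'*(blade product), which cancel blade by blade — γ1235: 14400/1026169 - 14400/1026169 = 0; γ1345: -480/1026169 + 480/1026169 = 0; γ1356: 2304/1026169 - 2304/1026169 = 0; γ2345: -480/1026169 + 480/1026169 = 0; γ2356: 2304/1026169 - 2304/1026169 = 0; γ3456: -384/5130845 + 384/5130845 = 0 — confirming B is simple. So B^2 = -1/9.
Answer: rotation, certificate B^2 = -1/9. Key observation: B^2 = -1/9 is a conjugation invariant, so its sign decides the class regardless of the surface form of B.


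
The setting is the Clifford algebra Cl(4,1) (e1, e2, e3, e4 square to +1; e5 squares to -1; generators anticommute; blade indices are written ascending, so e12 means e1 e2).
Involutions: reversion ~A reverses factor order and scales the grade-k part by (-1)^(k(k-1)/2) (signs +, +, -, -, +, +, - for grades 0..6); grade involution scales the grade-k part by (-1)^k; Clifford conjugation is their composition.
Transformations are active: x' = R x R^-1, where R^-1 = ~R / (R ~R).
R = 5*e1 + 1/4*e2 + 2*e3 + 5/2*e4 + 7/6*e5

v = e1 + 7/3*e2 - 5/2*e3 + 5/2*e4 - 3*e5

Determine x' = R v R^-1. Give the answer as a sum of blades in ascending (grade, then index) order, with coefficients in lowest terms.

~R = 5*e1 + 1/4*e2 + 2*e3 + 5/2*e4 + 7/6*e5, and R ~R = 4889/144, so R^-1 = ~R / (4889/144).
R v = 31/3 + 137/12*e12 - 29/2*e13 + 10*e14 - 97/6*e15 - 127/24*e23 - 125/24*e24 - 125/36*e25 + 45/4*e34 - 37/12*e35 - 125/12*e45
Answer: 9991/4889*e1 - 31991/14667*e2 + 36349/9778*e3 - 9565/9778*e4 + 18139/4889*e5


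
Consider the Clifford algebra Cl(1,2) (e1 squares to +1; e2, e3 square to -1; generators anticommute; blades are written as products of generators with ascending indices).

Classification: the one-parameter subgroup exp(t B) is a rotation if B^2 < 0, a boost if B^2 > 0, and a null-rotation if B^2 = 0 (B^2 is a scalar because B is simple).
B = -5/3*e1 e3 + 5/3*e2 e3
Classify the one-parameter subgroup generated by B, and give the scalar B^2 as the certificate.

B^2 term by term: the squares give (-5/3)^2*(e1 e3)^2 + (5/3)^2*(e2 e3)^2 = 25/9*(+1) + 25/9*(-1) = 0 (each basis 2-blade squares to minus the product of its generators' squares); cross terms between blades sharing an index anticommute and cancel. So B^2 = 0.
Answer: null-rotation, certificate B^2 = 0. B^2 = 0 is basis-independent, so its sign is the whole story.


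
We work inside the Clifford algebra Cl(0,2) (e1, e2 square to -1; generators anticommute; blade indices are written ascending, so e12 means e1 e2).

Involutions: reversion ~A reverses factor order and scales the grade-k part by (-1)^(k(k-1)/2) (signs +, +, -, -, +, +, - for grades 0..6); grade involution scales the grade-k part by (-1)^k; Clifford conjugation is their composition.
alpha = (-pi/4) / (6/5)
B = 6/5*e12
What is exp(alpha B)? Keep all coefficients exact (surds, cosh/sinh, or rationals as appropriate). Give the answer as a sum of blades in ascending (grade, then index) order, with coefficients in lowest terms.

B^2 = (6/5)^2*(e12)^2 = 36/25*(-1) = -36/25 (a basis 2-blade squares to minus the product of its generators' squares).
B^2 = -36/25 — B^2 < 0, so the exponential closes trigonometrically: l = 6/5, alpha*l = -pi/4, so exp(alpha B) = cos(-pi/4) + (sin(-pi/4)/(6/5))*B = sqrt(2)/2 + (-5*sqrt(2)/12)*B.
Answer: sqrt(2)/2 - sqrt(2)/2*e12


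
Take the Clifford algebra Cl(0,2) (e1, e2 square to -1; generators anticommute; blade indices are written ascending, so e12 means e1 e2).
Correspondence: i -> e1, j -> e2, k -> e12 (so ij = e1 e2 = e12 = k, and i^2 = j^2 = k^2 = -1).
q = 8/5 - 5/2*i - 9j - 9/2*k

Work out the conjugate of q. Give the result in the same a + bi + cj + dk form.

In blades: q = 8/5 - 5/2*e1 - 9*e2 - 9/2*e12.
Conjugation here is Clifford conjugation: the scalar is fixed and the grade-1 and grade-2 blades all flip sign, giving 8/5 + 5/2*e1 + 9*e2 + 9/2*e12; translating back:
Answer: 8/5 + 5/2*i + 9j + 9/2*k


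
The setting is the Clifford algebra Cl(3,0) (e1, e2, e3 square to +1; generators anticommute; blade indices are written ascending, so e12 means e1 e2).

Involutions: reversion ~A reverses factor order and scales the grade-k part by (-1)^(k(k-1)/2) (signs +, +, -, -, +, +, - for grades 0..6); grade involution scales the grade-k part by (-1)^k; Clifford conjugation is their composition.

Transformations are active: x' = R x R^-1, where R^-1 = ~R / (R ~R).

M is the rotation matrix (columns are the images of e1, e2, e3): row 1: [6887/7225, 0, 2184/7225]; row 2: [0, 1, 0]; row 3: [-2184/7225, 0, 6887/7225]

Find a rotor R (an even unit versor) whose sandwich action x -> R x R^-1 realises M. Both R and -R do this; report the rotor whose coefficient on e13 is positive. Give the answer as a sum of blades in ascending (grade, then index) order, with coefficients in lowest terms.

Method: write R = a + b12*e12 + b13*e13 + b23*e23 with a^2 + b12^2 + b13^2 + b23^2 = 1 (so R^-1 = ~R). Expanding the columns R e_j ~R gives tr M = 4a^2 - 1 and, from the antisymmetric part, M21 - M12 = -4a*b12, M13 - M31 = 4a*b13, M32 - M23 = -4a*b23.
Here tr M = 20999/7225, so a^2 = (1 + tr M)/4 = 7056/7225 and a = ±84/85. Taking a = 84/85: M21 - M12 = 0, M13 - M31 = 4368/7225, M32 - M23 = 0, giving b12 = 0, b13 = 13/85, b23 = 0, i.e. R = 84/85 + 13/85*e13.
Its e13 coefficient is already positive.
Answer: 84/85 + 13/85*e13. Uniqueness: Spin(3) -> SO(3) maps R and -R to the same rotation of trace 20999/7225; fixing the sign of the e13 coefficient removes the ambiguity.


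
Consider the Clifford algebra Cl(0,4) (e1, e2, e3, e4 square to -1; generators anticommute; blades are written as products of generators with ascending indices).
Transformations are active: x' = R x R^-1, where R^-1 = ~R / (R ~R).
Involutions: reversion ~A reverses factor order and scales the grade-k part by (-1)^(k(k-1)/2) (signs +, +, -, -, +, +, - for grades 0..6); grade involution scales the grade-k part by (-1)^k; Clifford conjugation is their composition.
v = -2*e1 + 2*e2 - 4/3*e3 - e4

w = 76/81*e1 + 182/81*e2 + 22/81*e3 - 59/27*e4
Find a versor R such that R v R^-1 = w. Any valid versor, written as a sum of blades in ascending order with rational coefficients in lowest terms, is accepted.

Reasoning: v^2 = w^2 = -97/9 since conjugation preserves the quadratic form; R = v + w = -86/81*e1 + 344/81*e2 - 86/81*e3 - 86/27*e4 is then valid when invertible, keeping its own part and reversing (v - w)/2.
Answer: -86/81*e1 + 344/81*e2 - 86/81*e3 - 86/27*e4


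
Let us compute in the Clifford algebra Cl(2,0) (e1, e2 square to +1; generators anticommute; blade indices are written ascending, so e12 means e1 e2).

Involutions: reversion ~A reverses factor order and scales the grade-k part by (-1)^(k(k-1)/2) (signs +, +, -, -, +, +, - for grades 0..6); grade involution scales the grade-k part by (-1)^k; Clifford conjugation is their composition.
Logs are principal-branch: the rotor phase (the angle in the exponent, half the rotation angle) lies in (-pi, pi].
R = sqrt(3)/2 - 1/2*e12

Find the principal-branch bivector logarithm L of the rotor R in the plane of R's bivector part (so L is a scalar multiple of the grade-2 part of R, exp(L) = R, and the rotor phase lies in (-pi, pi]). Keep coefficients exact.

The scalar part of R is sqrt(3)/2, and that scalar determines the rotor phase on the principal branch; recovering the unit plane as bivector-part over sine of the phase gives L = phase * plane.
Concretely: cos(phase) = sqrt(3)/2 gives phase = ±pi/6, and since phase/sin(phase) is even the sign is immaterial: L = (phase/sin(phase)) * <R>_2 = (pi/3) * <R>_2.
Answer: -pi/6*e12


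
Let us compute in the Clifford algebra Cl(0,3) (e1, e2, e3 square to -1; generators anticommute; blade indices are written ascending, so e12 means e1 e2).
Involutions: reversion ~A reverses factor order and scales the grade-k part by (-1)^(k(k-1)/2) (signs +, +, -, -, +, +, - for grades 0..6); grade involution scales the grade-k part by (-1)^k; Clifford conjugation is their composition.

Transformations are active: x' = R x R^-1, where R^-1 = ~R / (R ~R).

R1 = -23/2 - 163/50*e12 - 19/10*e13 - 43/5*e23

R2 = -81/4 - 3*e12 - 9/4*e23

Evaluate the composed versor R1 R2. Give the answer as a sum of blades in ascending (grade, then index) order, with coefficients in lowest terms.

Distribute over the terms of R2 (each basis-blade product reordered to ascending indices, repeated generators contracted through their squares):
R1 (-81/4) = 1863/8 + 13203/200*e12 + 1539/40*e13 + 3483/20*e23
R1 (-3*e12) = -489/50 + 69/2*e12 + 129/5*e13 - 57/10*e23
R1 (-9/4*e23) = -387/20 + 171/40*e12 - 1467/200*e13 + 207/8*e23
Summing the partial products and collecting blades:
Answer: 40749/200 + 10479/100*e12 + 2847/50*e13 + 7773/40*e23


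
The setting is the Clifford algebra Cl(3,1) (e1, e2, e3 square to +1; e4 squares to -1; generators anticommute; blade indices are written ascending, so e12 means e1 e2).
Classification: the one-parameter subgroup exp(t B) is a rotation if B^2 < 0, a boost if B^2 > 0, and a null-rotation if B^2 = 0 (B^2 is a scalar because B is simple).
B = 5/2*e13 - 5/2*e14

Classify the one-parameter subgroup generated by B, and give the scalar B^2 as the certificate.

B^2 term by term: the squares give (5/2)^2*(e13)^2 + (-5/2)^2*(e14)^2 = 25/4*(-1) + 25/4*(+1) = 0 (each basis 2-blade squares to minus the product of its generators' squares); cross terms between blades sharing an index anticommute and cancel. So B^2 = 0.
Answer: null-rotation, certificate B^2 = 0. Note: conjugating B changes its blade decomposition but never the scalar B^2 = 0, whose sign settles the classification.


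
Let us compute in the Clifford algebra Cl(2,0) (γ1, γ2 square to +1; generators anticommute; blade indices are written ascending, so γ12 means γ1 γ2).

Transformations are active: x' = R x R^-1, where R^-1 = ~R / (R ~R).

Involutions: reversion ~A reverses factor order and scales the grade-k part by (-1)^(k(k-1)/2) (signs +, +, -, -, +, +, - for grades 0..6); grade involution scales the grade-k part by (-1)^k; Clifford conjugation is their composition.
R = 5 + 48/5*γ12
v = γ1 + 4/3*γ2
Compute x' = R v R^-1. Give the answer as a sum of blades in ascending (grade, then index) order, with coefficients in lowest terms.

~R = 5 - 48/5*γ12, and R ~R = 2929/25, so R^-1 = ~R / (2929/25).
R v = 89/5*γ1 - 44/15*γ2
Answer: 1521/2929*γ1 - 13916/8787*γ2


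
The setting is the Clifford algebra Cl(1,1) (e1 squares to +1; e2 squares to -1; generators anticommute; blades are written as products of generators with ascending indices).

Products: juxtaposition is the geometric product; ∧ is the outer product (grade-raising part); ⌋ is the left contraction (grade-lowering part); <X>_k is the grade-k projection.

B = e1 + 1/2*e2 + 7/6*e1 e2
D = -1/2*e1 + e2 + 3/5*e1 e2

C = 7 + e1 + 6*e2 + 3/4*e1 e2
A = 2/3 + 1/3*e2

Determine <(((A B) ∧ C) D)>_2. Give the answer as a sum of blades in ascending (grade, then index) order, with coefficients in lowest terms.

step 1: -1/6 + 19/18*e1 + 1/3*e2 + 4/9*e1 e2
step 2: -7/6 + 65/9*e1 + 4/3*e2 + 647/72*e1 e2
step 3: 161/360 - 2737/360*e1 + 1103/144*e2 + 647/90*e1 e2
step 4: 647/90*e1 e2
Answer: 647/90*e1 e2


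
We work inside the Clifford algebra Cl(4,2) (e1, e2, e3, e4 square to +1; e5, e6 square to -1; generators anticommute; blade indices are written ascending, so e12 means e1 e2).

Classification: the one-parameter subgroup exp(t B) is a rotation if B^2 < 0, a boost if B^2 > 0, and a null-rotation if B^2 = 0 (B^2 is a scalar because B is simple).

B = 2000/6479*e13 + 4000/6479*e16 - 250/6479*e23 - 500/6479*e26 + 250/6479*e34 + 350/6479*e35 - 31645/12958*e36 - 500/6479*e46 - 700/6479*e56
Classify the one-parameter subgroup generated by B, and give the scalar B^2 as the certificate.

B^2 term by term: the squares give (2000/6479)^2*(e13)^2 + (4000/6479)^2*(e16)^2 + (-250/6479)^2*(e23)^2 + (-500/6479)^2*(e26)^2 + (250/6479)^2*(e34)^2 + (350/6479)^2*(e35)^2 + (-31645/12958)^2*(e36)^2 + (-500/6479)^2*(e46)^2 + (-700/6479)^2*(e56)^2 = 4000000/41977441*(-1) + 16000000/41977441*(+1) + 62500/41977441*(-1) + 250000/41977441*(+1) + 62500/41977441*(-1) + 122500/41977441*(+1) + 1001406025/167909764*(+1) + 250000/41977441*(+1) + 490000/41977441*(-1) = 25/4 (each basis 2-blade squares to minus the product of its generators' squares); cross terms between blades sharing an index anticommute and cancel; the commuting (index-disjoint) pairs give grade-4 terms 2*c*c'*(blade product), which cancel blade by blade — e1236: 2000000/41977441 - 2000000/41977441 = 0; e1346: -2000000/41977441 + 2000000/41977441 = 0; e1356: -2800000/41977441 + 2800000/41977441 = 0; e2346: 250000/41977441 - 250000/41977441 = 0; e2356: 350000/41977441 - 350000/41977441 = 0; e3456: -350000/41977441 + 350000/41977441 = 0 — confirming B is simple. So B^2 = 25/4.
Answer: boost, certificate B^2 = 25/4. The class reads off the invariant scalar 25/4 directly.


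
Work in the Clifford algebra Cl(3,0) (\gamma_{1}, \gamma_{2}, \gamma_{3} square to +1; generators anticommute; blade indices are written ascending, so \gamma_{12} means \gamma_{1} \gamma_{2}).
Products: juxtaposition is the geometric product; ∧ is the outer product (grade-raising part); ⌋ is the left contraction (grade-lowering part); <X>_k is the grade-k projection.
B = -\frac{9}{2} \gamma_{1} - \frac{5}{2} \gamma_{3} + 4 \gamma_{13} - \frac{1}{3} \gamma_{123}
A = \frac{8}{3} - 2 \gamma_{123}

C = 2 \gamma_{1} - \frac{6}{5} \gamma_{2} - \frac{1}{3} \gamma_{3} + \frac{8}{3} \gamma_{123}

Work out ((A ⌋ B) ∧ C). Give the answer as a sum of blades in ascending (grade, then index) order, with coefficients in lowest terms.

step 1: -\frac{2}{3} - 12 \gamma_{1} - \frac{20}{3} \gamma_{3} + \frac{32}{3} \gamma_{13} - \frac{8}{9} \gamma_{123}
step 2: -\frac{4}{3} \gamma_{1} + \frac{4}{5} \gamma_{2} + \frac{2}{9} \gamma_{3} + \frac{72}{5} \gamma_{12} + \frac{52}{3} \gamma_{13} - 8 \gamma_{23} + \frac{496}{45} \gamma_{123}
Answer: -\frac{4}{3} \gamma_{1} + \frac{4}{5} \gamma_{2} + \frac{2}{9} \gamma_{3} + \frac{72}{5} \gamma_{12} + \frac{52}{3} \gamma_{13} - 8 \gamma_{23} + \frac{496}{45} \gamma_{123}


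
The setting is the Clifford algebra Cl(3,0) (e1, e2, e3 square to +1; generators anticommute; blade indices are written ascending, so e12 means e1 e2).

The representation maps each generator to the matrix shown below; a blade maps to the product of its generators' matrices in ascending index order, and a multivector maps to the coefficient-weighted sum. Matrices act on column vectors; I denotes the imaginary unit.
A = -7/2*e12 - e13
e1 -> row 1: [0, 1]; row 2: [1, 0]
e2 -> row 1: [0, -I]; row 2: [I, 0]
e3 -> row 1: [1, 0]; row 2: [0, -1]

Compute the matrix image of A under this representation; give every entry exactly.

Bivector images (products of the table entries): rho(e12) = rho(e1)rho(e2) = row 1: [I, 0]; row 2: [0, -I]; rho(e13) = rho(e1)rho(e3) = row 1: [0, -1]; row 2: [1, 0].
M = (-7/2)*rho(e12) + (-1)*rho(e13), summed entrywise:
Answer: row 1: [-7*I/2, 1]; row 2: [-1, 7*I/2]


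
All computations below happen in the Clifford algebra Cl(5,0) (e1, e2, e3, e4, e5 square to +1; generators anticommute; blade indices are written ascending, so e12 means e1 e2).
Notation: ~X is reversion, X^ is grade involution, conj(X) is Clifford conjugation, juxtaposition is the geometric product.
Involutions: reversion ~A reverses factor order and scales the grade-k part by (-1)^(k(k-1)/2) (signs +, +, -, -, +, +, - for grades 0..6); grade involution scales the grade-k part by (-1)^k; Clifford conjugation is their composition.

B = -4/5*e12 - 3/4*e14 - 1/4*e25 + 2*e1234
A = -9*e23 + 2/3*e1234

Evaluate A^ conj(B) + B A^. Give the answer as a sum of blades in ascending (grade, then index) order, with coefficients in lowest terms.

first term: 4/3 + 36/5*e13 + 18*e14 - 1/2*e23 - 8/15*e34 + 9/4*e35 - 27/4*e1234 + 1/6*e1345
second term: 4/3 + 36/5*e13 + 18*e14 + 1/2*e23 + 8/15*e34 + 9/4*e35 + 27/4*e1234 + 1/6*e1345
Answer: 8/3 + 72/5*e13 + 36*e14 + 9/2*e35 + 1/3*e1345


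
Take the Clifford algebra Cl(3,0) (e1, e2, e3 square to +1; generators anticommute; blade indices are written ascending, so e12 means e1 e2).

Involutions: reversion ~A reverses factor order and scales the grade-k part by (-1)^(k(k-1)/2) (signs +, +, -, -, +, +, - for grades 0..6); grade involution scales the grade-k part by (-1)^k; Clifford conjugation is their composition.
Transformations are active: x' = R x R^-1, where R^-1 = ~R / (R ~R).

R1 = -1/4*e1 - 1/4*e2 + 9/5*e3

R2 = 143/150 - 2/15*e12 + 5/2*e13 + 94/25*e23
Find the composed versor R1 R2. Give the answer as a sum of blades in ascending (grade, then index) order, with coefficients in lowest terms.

Distribute over the terms of R1 (each basis-blade product reordered to ascending indices, repeated generators contracted through their squares):
(-1/4*e1) R2 = -143/600*e1 + 1/30*e2 - 5/8*e3 - 47/50*e123
(-1/4*e2) R2 = -1/30*e1 - 143/600*e2 - 47/50*e3 + 5/8*e123
(9/5*e3) R2 = -9/2*e1 - 846/125*e2 + 429/250*e3 - 6/25*e123
Summing the partial products and collecting blades:
Answer: -2863/600*e1 - 6973/1000*e2 + 151/1000*e3 - 111/200*e123


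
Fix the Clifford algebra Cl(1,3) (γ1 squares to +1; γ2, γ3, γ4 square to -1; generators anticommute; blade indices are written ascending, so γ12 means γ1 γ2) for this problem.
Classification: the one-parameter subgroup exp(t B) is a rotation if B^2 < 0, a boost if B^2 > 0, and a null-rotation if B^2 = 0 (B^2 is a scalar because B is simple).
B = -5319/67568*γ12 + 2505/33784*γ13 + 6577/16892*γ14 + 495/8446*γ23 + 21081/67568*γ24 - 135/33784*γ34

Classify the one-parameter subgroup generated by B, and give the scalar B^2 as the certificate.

B^2 term by term: the squares give (-5319/67568)^2*(γ12)^2 + (2505/33784)^2*(γ13)^2 + (6577/16892)^2*(γ14)^2 + (495/8446)^2*(γ23)^2 + (21081/67568)^2*(γ24)^2 + (-135/33784)^2*(γ34)^2 = 28291761/4565434624*(+1) + 6275025/1141358656*(+1) + 43256929/285339664*(+1) + 245025/71334916*(-1) + 444408561/4565434624*(-1) + 18225/1141358656*(-1) = 1/16 (each basis 2-blade squares to minus the product of its generators' squares); cross terms between blades sharing an index anticommute and cancel; the commuting (index-disjoint) pairs give grade-4 terms 2*c*c'*(blade product), which cancel blade by blade — γ1234: 718065/1141358656 - 52807905/1141358656 + 3255615/71334916 = 0 — confirming B is simple. So B^2 = 1/16.
Answer: boost, certificate B^2 = 1/16. Check the certificate: B^2 = 1/16, and that sign is decisive whatever form B takes.


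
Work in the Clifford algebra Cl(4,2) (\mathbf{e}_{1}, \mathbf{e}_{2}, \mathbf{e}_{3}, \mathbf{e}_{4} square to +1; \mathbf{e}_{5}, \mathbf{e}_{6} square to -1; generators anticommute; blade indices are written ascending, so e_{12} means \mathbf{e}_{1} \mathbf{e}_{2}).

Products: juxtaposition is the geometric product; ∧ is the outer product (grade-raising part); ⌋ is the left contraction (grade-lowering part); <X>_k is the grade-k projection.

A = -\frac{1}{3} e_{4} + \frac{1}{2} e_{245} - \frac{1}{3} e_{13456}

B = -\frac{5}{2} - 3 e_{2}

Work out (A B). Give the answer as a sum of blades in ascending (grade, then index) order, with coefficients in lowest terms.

step 1: \frac{5}{6} e_{4} - e_{24} - \frac{3}{2} e_{45} - \frac{5}{4} e_{245} + \frac{5}{6} e_{13456} + e_{123456}
Answer: \frac{5}{6} e_{4} - e_{24} - \frac{3}{2} e_{45} - \frac{5}{4} e_{245} + \frac{5}{6} e_{13456} + e_{123456}


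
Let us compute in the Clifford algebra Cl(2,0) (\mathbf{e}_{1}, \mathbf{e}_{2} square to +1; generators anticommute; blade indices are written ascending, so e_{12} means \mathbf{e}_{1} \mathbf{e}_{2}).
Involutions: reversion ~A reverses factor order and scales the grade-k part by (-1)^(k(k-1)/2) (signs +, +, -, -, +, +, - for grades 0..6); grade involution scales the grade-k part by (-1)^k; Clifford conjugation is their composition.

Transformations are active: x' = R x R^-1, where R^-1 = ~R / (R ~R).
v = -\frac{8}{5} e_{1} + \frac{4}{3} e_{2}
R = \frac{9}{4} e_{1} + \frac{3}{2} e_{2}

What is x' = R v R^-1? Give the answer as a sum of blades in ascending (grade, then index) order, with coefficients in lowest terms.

~R = \frac{9}{4} e_{1} + \frac{3}{2} e_{2}, and R ~R = \frac{117}{16}, so R^-1 = ~R / (\frac{117}{16}).
R v = -\frac{8}{5} + \frac{27}{5} e_{12}
Answer: \frac{8}{13} e_{1} - \frac{388}{195} e_{2}


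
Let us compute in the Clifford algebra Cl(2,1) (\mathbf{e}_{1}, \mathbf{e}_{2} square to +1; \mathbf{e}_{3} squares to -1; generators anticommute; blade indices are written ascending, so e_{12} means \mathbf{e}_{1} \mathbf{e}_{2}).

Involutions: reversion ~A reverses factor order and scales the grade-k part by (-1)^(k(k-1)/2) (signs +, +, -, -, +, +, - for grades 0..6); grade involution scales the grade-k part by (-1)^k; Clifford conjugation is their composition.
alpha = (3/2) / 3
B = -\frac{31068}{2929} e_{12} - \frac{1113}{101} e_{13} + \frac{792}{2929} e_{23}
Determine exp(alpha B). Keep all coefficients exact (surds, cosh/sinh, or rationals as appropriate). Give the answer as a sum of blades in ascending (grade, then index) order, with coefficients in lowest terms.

B^2 term by term: the squares give (-\frac{31068}{2929})^2*(e_{12})^2 + (-\frac{1113}{101})^2*(e_{13})^2 + (\frac{792}{2929})^2*(e_{23})^2 = \frac{965220624}{8579041}*(-1) + \frac{1238769}{10201}*(+1) + \frac{627264}{8579041}*(+1) = 9 (each basis 2-blade squares to minus the product of its generators' squares); cross terms between blades sharing an index anticommute and cancel. So B^2 = 9.
B^2 = 9 — hyperbolic case — the even/odd split gives cosh and sinh: l = 3, alpha*l = \frac{3}{2}, so exp(alpha B) = cosh(\frac{3}{2}) + (sinh(\frac{3}{2})/3)*B = \cosh{\left(\frac{3}{2} \right)} + (\frac{\sinh{\left(\frac{3}{2} \right)}}{3})*B.
Answer: \cosh{\left(\frac{3}{2} \right)} - \frac{10356 \sinh{\left(\frac{3}{2} \right)}}{2929} e_{12} - \frac{371 \sinh{\left(\frac{3}{2} \right)}}{101} e_{13} + \frac{264 \sinh{\left(\frac{3}{2} \right)}}{2929} e_{23}


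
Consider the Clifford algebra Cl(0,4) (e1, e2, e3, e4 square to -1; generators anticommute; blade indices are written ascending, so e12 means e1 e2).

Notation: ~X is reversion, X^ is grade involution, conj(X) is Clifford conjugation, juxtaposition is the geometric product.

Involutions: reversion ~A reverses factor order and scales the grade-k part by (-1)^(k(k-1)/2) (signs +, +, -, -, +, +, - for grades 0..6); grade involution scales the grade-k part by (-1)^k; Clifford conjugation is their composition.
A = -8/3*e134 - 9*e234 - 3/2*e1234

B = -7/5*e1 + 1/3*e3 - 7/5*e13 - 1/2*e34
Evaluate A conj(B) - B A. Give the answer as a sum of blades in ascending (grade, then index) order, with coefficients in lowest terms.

first term: 4/3*e1 + 9/2*e2 + 56/15*e4 + 3/4*e12 + 8/9*e14 + 9/10*e24 + 56/15*e34 + 131/10*e124 - 21/10*e234 + 63/5*e1234
second term: -4/3*e1 - 9/2*e2 - 56/15*e4 - 3/4*e12 - 8/9*e14 - 9/10*e24 - 56/15*e34 + 131/10*e124 - 21/10*e234 + 63/5*e1234
Answer: 8/3*e1 + 9*e2 + 112/15*e4 + 3/2*e12 + 16/9*e14 + 9/5*e24 + 112/15*e34


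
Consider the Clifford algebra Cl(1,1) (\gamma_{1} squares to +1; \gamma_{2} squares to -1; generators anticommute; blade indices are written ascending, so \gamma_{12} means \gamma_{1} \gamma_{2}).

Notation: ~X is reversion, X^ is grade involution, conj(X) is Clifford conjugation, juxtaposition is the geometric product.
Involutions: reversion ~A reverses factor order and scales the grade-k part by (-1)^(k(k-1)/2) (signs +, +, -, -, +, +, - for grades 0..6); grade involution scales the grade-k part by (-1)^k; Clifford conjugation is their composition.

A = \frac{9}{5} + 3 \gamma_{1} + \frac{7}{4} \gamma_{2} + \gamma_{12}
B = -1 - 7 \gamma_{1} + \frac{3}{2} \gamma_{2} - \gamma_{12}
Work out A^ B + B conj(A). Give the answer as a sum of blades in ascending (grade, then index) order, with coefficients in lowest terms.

first term: \frac{833}{40} - \frac{187}{20} \gamma_{1} + \frac{289}{20} \gamma_{2} - \frac{391}{20} \gamma_{12}
second term: \frac{913}{40} - \frac{257}{20} \gamma_{1} + \frac{169}{20} \gamma_{2} + \frac{319}{20} \gamma_{12}
Answer: \frac{873}{20} - \frac{111}{5} \gamma_{1} + \frac{229}{10} \gamma_{2} - \frac{18}{5} \gamma_{12}


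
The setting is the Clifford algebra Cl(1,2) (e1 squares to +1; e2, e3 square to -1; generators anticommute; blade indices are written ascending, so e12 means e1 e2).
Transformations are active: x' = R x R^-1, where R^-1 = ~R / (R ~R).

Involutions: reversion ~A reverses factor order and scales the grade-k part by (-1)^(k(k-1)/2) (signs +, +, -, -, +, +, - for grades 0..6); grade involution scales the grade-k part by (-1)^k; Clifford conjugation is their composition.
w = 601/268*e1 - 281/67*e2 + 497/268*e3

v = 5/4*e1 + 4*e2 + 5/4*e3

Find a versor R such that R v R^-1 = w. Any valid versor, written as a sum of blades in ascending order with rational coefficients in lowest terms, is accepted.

Sketch: the shared square -16 makes R = v + w = 234/67*e1 - 13/67*e2 + 208/67*e3 the natural versor; its sandwich fixes that direction, negates (v - w)/2, and sends v to w.
Answer: 234/67*e1 - 13/67*e2 + 208/67*e3


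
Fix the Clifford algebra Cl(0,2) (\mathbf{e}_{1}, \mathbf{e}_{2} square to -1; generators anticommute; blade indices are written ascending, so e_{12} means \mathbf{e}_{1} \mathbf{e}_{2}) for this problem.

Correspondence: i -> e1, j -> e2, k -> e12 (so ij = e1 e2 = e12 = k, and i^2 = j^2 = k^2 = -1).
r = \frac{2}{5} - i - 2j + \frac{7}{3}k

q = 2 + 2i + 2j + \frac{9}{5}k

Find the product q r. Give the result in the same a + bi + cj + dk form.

In blades: q = 2 + 2 e_{1} + 2 e_{2} + \frac{9}{5} e_{12}, r = \frac{2}{5} - e_{1} - 2 e_{2} + \frac{7}{3} e_{12}.
Distribute q over r term by term (generator squares from the signature, products reordered to ascending indices): (2)*r = \frac{4}{5} - 2 e_{1} - 4 e_{2} + \frac{14}{3} e_{12}; (2 e_{1})*r = 2 + \frac{4}{5} e_{1} - \frac{14}{3} e_{2} - 4 e_{12}; (2 e_{2})*r = 4 + \frac{14}{3} e_{1} + \frac{4}{5} e_{2} + 2 e_{12}; (\frac{9}{5} e_{12})*r = -\frac{21}{5} + \frac{18}{5} e_{1} - \frac{9}{5} e_{2} + \frac{18}{25} e_{12}.
Sum: \frac{13}{5} + \frac{106}{15} e_{1} - \frac{29}{3} e_{2} + \frac{254}{75} e_{12}; translating back through the correspondence:
Answer: \frac{13}{5} + \frac{106}{15}i - \frac{29}{3}j + \frac{254}{75}k


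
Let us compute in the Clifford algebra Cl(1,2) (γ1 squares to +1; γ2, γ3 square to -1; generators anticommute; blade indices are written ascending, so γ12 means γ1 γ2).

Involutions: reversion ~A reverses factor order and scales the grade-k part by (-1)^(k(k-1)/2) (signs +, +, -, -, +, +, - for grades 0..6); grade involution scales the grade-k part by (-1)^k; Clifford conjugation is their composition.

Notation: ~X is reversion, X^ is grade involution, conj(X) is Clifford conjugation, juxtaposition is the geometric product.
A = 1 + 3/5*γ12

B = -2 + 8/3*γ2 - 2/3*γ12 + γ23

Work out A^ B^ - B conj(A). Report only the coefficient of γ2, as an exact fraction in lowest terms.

first term: -12/5 + 8/5*γ1 - 8/3*γ2 - 28/15*γ12 - 3/5*γ13 + γ23
second term: -8/5 - 8/5*γ1 + 8/3*γ2 + 8/15*γ12 - 3/5*γ13 + γ23
Answer: -16/3


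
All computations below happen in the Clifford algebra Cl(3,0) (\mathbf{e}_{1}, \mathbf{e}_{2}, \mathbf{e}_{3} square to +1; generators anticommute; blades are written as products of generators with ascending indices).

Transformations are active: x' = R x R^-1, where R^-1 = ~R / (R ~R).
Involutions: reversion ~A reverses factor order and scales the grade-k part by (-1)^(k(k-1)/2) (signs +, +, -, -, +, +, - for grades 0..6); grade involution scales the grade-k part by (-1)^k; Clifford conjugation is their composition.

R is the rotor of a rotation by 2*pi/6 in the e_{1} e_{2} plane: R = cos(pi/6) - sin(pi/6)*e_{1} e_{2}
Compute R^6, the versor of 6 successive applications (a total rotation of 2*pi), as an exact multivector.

Half-angle bookkeeping: 6 applications in e_{1} e_{2} add up to rotor phase 6*pi/6 = \pi, so R^6 = cos(\pi) - sin(\pi)*e_{1} e_{2}.
cos(\pi) = -1 and sin(\pi) = 0, so R^6 = -1. The total rotation 2*pi is 1 full turn, so every vector returns to itself, yet the rotor is -1, on the OTHER sheet of the double cover (an odd number of 2*pi turns).
Answer: -1


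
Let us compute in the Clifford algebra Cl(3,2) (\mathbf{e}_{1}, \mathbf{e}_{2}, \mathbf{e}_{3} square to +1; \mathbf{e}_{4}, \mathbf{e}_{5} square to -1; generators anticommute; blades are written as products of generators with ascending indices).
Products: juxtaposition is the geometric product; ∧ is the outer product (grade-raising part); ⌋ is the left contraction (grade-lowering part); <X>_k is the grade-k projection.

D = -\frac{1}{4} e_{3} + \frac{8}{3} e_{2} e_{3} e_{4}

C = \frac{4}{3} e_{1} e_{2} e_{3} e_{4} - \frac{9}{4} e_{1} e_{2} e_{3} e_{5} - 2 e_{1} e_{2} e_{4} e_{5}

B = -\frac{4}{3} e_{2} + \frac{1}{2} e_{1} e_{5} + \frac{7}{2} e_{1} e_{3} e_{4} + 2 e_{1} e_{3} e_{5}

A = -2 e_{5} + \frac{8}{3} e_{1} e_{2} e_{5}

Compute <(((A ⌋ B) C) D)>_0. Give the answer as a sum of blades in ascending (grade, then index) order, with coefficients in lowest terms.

step 1: -e_{1} + 4 e_{1} e_{3}
step 2: \frac{16}{3} e_{2} e_{4} - 9 e_{2} e_{5} - \frac{4}{3} e_{2} e_{3} e_{4} + \frac{9}{4} e_{2} e_{3} e_{5} + 2 e_{2} e_{4} e_{5} - 8 e_{2} e_{3} e_{4} e_{5}
step 3: -\frac{32}{9} - \frac{128}{9} e_{3} + \frac{64}{3} e_{5} - \frac{1}{3} e_{2} e_{4} + \frac{9}{16} e_{2} e_{5} + \frac{16}{3} e_{3} e_{5} + 6 e_{4} e_{5} + \frac{4}{3} e_{2} e_{3} e_{4} - \frac{9}{4} e_{2} e_{3} e_{5} + 2 e_{2} e_{4} e_{5} + 24 e_{3} e_{4} e_{5} - \frac{1}{2} e_{2} e_{3} e_{4} e_{5}
step 4: -\frac{32}{9}
Answer: -\frac{32}{9}


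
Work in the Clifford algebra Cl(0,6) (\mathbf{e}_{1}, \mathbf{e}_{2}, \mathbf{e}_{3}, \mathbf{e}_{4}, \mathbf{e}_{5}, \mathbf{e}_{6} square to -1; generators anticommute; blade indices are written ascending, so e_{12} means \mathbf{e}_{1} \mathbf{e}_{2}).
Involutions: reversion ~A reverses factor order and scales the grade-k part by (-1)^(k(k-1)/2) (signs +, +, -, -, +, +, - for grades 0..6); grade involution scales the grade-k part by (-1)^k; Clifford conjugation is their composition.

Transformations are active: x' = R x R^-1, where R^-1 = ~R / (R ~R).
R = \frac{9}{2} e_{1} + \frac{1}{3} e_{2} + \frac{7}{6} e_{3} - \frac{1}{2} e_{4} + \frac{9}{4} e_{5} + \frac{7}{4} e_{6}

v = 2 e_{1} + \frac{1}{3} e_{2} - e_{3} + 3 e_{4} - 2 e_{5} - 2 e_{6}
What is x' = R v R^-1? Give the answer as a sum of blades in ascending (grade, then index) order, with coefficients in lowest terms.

~R = \frac{9}{2} e_{1} + \frac{1}{3} e_{2} + \frac{7}{6} e_{3} - \frac{1}{2} e_{4} + \frac{9}{4} e_{5} + \frac{7}{4} e_{6}, and R ~R = -\frac{2167}{72}, so R^-1 = ~R / (-\frac{2167}{72}).
R v = \frac{14}{9} + \frac{5}{6} e_{12} - \frac{41}{6} e_{13} + \frac{29}{2} e_{14} - \frac{27}{2} e_{15} - \frac{25}{2} e_{16} - \frac{13}{18} e_{23} + \frac{7}{6} e_{24} - \frac{17}{12} e_{25} - \frac{5}{4} e_{26} + 3 e_{34} - \frac{1}{12} e_{35} - \frac{7}{12} e_{36} - \frac{23}{4} e_{45} - \frac{17}{4} e_{46} - e_{56}
Answer: -\frac{5342}{2167} e_{1} - \frac{797}{2167} e_{2} + \frac{5717}{6501} e_{3} - \frac{6389}{2167} e_{4} + \frac{3830}{2167} e_{5} + \frac{3942}{2167} e_{6}


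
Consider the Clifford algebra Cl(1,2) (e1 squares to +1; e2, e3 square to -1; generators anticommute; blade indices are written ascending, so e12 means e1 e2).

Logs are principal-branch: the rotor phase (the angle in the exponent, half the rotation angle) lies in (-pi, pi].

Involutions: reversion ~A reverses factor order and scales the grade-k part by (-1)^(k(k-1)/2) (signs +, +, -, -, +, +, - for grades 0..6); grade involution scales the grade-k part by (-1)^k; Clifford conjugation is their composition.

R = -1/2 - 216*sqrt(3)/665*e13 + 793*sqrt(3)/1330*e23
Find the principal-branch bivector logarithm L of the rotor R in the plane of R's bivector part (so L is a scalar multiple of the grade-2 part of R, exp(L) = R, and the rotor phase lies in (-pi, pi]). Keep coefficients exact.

The scalar part of R is -1/2, so the principal-branch rotor phase is pinned; divide the bivector part by its sine to get the unit plane — L is the phase times that plane.
Concretely: cos(phase) = -1/2 gives phase = ±2*pi/3, and since phase/sin(phase) is even the sign is immaterial: L = (phase/sin(phase)) * <R>_2 = (4*sqrt(3)*pi/9) * <R>_2.
Answer: -288*pi/665*e13 + 1586*pi/1995*e23


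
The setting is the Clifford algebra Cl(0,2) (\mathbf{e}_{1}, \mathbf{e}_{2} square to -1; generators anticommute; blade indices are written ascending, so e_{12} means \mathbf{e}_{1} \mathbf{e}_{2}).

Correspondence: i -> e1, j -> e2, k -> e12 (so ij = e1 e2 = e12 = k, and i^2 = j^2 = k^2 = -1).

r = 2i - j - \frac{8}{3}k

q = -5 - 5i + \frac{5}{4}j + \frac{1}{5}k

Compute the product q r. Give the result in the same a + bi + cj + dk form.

In blades: q = -5 - 5 e_{1} + \frac{5}{4} e_{2} + \frac{1}{5} e_{12}, r = 2 e_{1} - e_{2} - \frac{8}{3} e_{12}.
Distribute q over r term by term (generator squares from the signature, products reordered to ascending indices): (-5)*r = -10 e_{1} + 5 e_{2} + \frac{40}{3} e_{12}; (-5 e_{1})*r = 10 - \frac{40}{3} e_{2} + 5 e_{12}; (\frac{5}{4} e_{2})*r = \frac{5}{4} - \frac{10}{3} e_{1} - \frac{5}{2} e_{12}; (\frac{1}{5} e_{12})*r = \frac{8}{15} + \frac{1}{5} e_{1} + \frac{2}{5} e_{2}.
Sum: \frac{707}{60} - \frac{197}{15} e_{1} - \frac{119}{15} e_{2} + \frac{95}{6} e_{12}; translating back through the correspondence:
Answer: \frac{707}{60} - \frac{197}{15}i - \frac{119}{15}j + \frac{95}{6}k


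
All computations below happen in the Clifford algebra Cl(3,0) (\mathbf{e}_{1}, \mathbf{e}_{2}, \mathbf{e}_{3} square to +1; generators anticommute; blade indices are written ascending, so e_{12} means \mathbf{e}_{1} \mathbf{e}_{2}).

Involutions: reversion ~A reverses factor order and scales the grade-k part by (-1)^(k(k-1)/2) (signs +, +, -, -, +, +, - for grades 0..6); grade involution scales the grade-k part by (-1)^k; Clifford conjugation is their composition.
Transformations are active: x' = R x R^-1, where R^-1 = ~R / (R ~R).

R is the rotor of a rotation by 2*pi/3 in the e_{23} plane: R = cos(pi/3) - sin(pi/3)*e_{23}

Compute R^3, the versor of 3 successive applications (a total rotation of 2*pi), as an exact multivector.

Rotor phase runs at HALF the rotation angle; powers of one rotor simply add phase, so after 3 steps in e_{23} the phase is 3*pi/3 = \pi and R^3 = cos(\pi) - sin(\pi)*e_{23}.
cos(\pi) = -1 and sin(\pi) = 0, so R^3 = -1. The total rotation 2*pi is 1 full turn, so every vector returns to itself, yet the rotor is -1, on the OTHER sheet of the double cover (an odd number of 2*pi turns).
Answer: -1


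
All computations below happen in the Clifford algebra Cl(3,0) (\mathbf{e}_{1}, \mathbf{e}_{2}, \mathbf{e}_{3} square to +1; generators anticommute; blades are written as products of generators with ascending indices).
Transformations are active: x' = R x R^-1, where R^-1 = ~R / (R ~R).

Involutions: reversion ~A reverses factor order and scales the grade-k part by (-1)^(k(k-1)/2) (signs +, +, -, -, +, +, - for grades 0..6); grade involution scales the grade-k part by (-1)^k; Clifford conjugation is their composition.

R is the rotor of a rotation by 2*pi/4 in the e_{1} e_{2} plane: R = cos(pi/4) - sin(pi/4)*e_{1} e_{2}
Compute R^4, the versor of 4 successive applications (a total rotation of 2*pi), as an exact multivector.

Half-angle bookkeeping: 4 applications in e_{1} e_{2} add up to rotor phase 4*pi/4 = \pi, so R^4 = cos(\pi) - sin(\pi)*e_{1} e_{2}.
cos(\pi) = -1 and sin(\pi) = 0, so R^4 = -1. The total rotation 2*pi is 1 full turn, so every vector returns to itself, yet the rotor is -1, on the OTHER sheet of the double cover (an odd number of 2*pi turns).
Answer: -1
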